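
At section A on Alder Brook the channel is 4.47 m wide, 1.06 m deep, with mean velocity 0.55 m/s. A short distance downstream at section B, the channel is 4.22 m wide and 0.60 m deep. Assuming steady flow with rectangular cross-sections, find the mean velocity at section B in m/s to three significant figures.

1.03 m/s

Q = A₁V₁ = (4.47×1.06) × 0.55 = 2.606 m³/s
A₂ = 4.22 × 0.60 = 2.532 m²
V₂ = Q/A₂ = 2.606/2.532 = 1.029 m/s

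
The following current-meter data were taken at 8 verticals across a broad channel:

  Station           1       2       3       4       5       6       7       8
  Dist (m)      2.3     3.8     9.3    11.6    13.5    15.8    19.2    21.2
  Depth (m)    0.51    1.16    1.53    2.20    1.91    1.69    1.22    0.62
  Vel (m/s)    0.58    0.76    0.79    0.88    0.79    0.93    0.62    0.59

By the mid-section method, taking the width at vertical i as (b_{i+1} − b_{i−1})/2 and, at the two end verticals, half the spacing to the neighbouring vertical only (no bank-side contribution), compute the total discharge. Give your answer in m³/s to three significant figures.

22.1 m³/s

w_1 = (3.8 − 2.3)/2 = 0.75 m; q_1 = 0.58 × 0.51 × 0.75 = 0.2219 m³/s
w_2 = (9.3 − 2.3)/2 = 3.5 m; q_2 = 0.76 × 1.16 × 3.5 = 3.086 m³/s
w_3 = (11.6 − 3.8)/2 = 3.9 m; q_3 = 0.79 × 1.53 × 3.9 = 4.714 m³/s
w_4 = (13.5 − 9.3)/2 = 2.1 m; q_4 = 0.88 × 2.20 × 2.1 = 4.066 m³/s
w_5 = (15.8 − 11.6)/2 = 2.1 m; q_5 = 0.79 × 1.91 × 2.1 = 3.169 m³/s
w_6 = (19.2 − 13.5)/2 = 2.85 m; q_6 = 0.93 × 1.69 × 2.85 = 4.479 m³/s
w_7 = (21.2 − 15.8)/2 = 2.7 m; q_7 = 0.62 × 1.22 × 2.7 = 2.042 m³/s
w_8 = (21.2 − 19.2)/2 = 1 m; q_8 = 0.59 × 0.62 × 1 = 0.3658 m³/s
Q = Σ qᵢ = 22.14 m³/s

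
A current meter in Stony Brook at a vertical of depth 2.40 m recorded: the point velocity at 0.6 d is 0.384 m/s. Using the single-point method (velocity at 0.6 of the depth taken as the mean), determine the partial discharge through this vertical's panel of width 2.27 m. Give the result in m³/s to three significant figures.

2.09 m³/s

v̄ = v₀.₆ = 0.384 m/s
q = v̄ × d × w = 0.3840 × 2.40 × 2.27 = 2.092 m³/s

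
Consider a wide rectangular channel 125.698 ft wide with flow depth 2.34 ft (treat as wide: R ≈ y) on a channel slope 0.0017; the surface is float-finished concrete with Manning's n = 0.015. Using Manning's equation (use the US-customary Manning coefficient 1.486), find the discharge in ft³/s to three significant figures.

2120 ft³/s

A = b·y = 125.698 × 2.34 = 294.1 ft²
Wide channel: R ≈ y = 2.34 ft
Q = (1.486/n)·A·R^(2/3)·S^(1/2) = (1.486/0.015) × 294.1 × 2.340^(2/3) × 0.0017^(1/2) = 2118 ft³/s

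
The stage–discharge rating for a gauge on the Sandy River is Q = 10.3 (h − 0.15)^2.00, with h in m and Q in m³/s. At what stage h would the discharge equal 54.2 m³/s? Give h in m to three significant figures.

2.44 m

h − h₀ = (Q/C)^(1/b) = (54.2/10.3)^(1/2.00) = 2.294 m
h = 0.15 + 2.294 = 2.444 m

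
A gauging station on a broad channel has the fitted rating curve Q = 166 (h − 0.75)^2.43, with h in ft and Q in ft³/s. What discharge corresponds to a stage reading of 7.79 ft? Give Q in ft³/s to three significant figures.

Q = 166 × (7.79 − 0.75)^2.43 = 166 × 7.04^2.43 = 19040 ft³/s

19000 ft³/s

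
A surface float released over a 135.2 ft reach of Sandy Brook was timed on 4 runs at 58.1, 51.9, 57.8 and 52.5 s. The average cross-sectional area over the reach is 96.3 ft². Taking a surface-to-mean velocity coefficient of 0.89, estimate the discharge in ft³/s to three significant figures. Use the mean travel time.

t̄ = (58.1 + 51.9 + 57.8 + 52.5) / 4 = 55.075 s
v_surface = L / t̄ = 135.2 / 55.075 = 2.455 ft/s
v_mean = 0.89 × 2.455 = 2.185 ft/s
Q = A × v_mean = 96.3 × 2.185 = 210.4 ft³/s

210 ft³/s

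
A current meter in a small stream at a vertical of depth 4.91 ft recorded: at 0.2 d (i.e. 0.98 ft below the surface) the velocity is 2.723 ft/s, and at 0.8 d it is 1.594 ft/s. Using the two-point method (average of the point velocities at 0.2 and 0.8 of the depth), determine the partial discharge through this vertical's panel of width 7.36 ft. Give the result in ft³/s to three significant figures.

v̄ = (2.723 + 1.594) / 2 = 2.159 ft/s
q = v̄ × d × w = 2.159 × 4.91 × 7.36 = 78.00 ft³/s

78.0 ft³/s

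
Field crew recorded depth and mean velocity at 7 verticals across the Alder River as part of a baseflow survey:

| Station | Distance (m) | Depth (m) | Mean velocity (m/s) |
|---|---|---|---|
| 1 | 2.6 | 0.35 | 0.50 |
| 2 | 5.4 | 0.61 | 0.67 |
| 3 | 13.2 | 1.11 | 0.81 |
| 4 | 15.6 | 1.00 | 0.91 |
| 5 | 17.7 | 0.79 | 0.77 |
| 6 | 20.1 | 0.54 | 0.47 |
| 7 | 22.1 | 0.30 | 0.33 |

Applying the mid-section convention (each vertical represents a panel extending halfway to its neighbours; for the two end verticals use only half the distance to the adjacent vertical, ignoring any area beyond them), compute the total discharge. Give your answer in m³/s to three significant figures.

11.1 m³/s

w_1 = (5.4 − 2.6)/2 = 1.4 m; q_1 = 0.50 × 0.35 × 1.4 = 0.2450 m³/s
w_2 = (13.2 − 2.6)/2 = 5.3 m; q_2 = 0.67 × 0.61 × 5.3 = 2.166 m³/s
w_3 = (15.6 − 5.4)/2 = 5.1 m; q_3 = 0.81 × 1.11 × 5.1 = 4.585 m³/s
w_4 = (17.7 − 13.2)/2 = 2.25 m; q_4 = 0.91 × 1.00 × 2.25 = 2.048 m³/s
w_5 = (20.1 − 15.6)/2 = 2.25 m; q_5 = 0.77 × 0.79 × 2.25 = 1.369 m³/s
w_6 = (22.1 − 17.7)/2 = 2.2 m; q_6 = 0.47 × 0.54 × 2.2 = 0.5584 m³/s
w_7 = (22.1 − 20.1)/2 = 1 m; q_7 = 0.33 × 0.30 × 1 = 0.09900 m³/s
Q = Σ qᵢ = 11.07 m³/s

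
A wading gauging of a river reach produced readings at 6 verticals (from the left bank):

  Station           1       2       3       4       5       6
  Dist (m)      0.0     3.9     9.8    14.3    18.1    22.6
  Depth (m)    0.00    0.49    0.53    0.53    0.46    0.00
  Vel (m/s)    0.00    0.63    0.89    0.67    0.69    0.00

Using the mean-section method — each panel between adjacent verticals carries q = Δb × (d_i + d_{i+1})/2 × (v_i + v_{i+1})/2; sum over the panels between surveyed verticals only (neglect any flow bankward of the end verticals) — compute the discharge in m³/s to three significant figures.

Panel 1-2: Δb = 3.9 m, d̄ = (0.00+0.49)/2 = 0.245, v̄ = (0.00+0.63)/2 = 0.315 → q = 3.9×0.245×0.315 = 0.3010 m³/s
Panel 2-3: Δb = 5.9 m, d̄ = (0.49+0.53)/2 = 0.51, v̄ = (0.63+0.89)/2 = 0.76 → q = 5.9×0.51×0.76 = 2.287 m³/s
Panel 3-4: Δb = 4.5 m, d̄ = (0.53+0.53)/2 = 0.53, v̄ = (0.89+0.67)/2 = 0.78 → q = 4.5×0.53×0.78 = 1.860 m³/s
Panel 4-5: Δb = 3.8 m, d̄ = (0.53+0.46)/2 = 0.495, v̄ = (0.67+0.69)/2 = 0.68 → q = 3.8×0.495×0.68 = 1.279 m³/s
Panel 5-6: Δb = 4.5 m, d̄ = (0.46+0.00)/2 = 0.23, v̄ = (0.69+0.00)/2 = 0.345 → q = 4.5×0.23×0.345 = 0.3571 m³/s
Q = Σ q = 6.084 m³/s

6.08 m³/s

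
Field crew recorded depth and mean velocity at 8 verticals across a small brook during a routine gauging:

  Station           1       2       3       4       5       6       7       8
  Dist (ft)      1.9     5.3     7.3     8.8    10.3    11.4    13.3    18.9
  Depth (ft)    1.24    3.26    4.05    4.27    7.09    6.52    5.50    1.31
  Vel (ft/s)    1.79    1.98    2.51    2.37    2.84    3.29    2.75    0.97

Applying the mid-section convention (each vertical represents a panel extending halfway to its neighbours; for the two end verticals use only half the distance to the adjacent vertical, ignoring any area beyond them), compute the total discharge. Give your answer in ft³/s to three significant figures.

w_1 = (5.3 − 1.9)/2 = 1.7 ft; q_1 = 1.79 × 1.24 × 1.7 = 3.773 ft³/s
w_2 = (7.3 − 1.9)/2 = 2.7 ft; q_2 = 1.98 × 3.26 × 2.7 = 17.43 ft³/s
w_3 = (8.8 − 5.3)/2 = 1.75 ft; q_3 = 2.51 × 4.05 × 1.75 = 17.79 ft³/s
w_4 = (10.3 − 7.3)/2 = 1.5 ft; q_4 = 2.37 × 4.27 × 1.5 = 15.18 ft³/s
w_5 = (11.4 − 8.8)/2 = 1.3 ft; q_5 = 2.84 × 7.09 × 1.3 = 26.18 ft³/s
w_6 = (13.3 − 10.3)/2 = 1.5 ft; q_6 = 3.29 × 6.52 × 1.5 = 32.18 ft³/s
w_7 = (18.9 − 11.4)/2 = 3.75 ft; q_7 = 2.75 × 5.50 × 3.75 = 56.72 ft³/s
w_8 = (18.9 − 13.3)/2 = 2.8 ft; q_8 = 0.97 × 1.31 × 2.8 = 3.558 ft³/s
Q = Σ qᵢ = 172.8 ft³/s

173 ft³/s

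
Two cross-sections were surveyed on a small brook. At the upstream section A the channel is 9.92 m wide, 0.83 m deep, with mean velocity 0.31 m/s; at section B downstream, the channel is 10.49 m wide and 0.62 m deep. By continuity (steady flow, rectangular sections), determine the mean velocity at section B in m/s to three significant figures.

Q = A₁V₁ = (9.92×0.83) × 0.31 = 2.552 m³/s
A₂ = 10.49 × 0.62 = 6.504 m²
V₂ = Q/A₂ = 2.552/6.504 = 0.3924 m/s

0.392 m/s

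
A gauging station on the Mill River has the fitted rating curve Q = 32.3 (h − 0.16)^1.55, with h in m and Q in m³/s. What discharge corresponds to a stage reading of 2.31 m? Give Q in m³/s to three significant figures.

Q = 32.3 × (2.31 − 0.16)^1.55 = 32.3 × 2.15^1.55 = 105.8 m³/s

106 m³/s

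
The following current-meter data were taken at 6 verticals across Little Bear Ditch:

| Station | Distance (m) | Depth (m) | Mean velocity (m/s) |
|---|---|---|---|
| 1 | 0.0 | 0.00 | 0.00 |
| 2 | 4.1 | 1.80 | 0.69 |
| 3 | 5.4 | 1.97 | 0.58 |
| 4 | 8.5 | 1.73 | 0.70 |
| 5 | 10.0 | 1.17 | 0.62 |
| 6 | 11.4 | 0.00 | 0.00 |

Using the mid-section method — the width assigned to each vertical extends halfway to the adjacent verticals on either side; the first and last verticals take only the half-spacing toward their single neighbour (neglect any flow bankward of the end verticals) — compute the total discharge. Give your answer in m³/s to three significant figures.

w_2 = (5.4 − 0.0)/2 = 2.7 m; q_2 = 0.69 × 1.80 × 2.7 = 3.353 m³/s
w_3 = (8.5 − 4.1)/2 = 2.2 m; q_3 = 0.58 × 1.97 × 2.2 = 2.514 m³/s
w_4 = (10.0 − 5.4)/2 = 2.3 m; q_4 = 0.70 × 1.73 × 2.3 = 2.785 m³/s
w_5 = (11.4 − 8.5)/2 = 1.45 m; q_5 = 0.62 × 1.17 × 1.45 = 1.052 m³/s
Stations 1, 6 contribute zero (depth or velocity is 0).
Q = Σ qᵢ = 9.704 m³/s

9.70 m³/s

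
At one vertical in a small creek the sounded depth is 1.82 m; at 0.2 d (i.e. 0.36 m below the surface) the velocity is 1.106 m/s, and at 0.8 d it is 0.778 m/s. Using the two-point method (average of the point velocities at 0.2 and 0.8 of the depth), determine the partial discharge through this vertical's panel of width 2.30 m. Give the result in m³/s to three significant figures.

3.94 m³/s

v̄ = (1.106 + 0.778) / 2 = 0.9420 m/s
q = v̄ × d × w = 0.9420 × 1.82 × 2.30 = 3.943 m³/s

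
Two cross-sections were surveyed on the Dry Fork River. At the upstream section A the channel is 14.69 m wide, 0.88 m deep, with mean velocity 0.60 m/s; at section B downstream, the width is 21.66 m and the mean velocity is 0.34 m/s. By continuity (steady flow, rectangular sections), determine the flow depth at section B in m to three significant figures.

Q = A₁V₁ = (14.69×0.88) × 0.60 = 7.756 m³/s
d₂ = Q/(b₂ V₂) = 7.756/(21.66×0.34) = 1.053 m

1.05 m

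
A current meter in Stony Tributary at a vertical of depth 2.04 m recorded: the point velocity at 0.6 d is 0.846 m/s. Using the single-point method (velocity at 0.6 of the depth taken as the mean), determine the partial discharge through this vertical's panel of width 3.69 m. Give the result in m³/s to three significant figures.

6.37 m³/s

v̄ = v₀.₆ = 0.846 m/s
q = v̄ × d × w = 0.8460 × 2.04 × 3.69 = 6.368 m³/s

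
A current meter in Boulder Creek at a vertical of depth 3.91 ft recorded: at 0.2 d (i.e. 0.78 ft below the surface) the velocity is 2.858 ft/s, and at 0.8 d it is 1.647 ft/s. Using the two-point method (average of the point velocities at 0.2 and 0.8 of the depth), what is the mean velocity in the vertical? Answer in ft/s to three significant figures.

v̄ = (2.858 + 1.647) / 2 = 2.253 ft/s

2.25 ft/s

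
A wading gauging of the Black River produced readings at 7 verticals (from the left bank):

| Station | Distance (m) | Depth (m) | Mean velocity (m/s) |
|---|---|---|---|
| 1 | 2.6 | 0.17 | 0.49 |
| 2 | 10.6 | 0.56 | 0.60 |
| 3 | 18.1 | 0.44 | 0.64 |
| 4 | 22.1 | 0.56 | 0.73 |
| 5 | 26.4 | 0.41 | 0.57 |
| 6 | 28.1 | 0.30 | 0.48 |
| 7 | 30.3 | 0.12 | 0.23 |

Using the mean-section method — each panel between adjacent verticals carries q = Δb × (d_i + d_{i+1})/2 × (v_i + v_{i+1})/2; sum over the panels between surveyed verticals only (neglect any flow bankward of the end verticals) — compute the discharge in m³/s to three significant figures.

7.12 m³/s

Panel 1-2: Δb = 8 m, d̄ = (0.17+0.56)/2 = 0.365, v̄ = (0.49+0.60)/2 = 0.545 → q = 8×0.365×0.545 = 1.591 m³/s
Panel 2-3: Δb = 7.5 m, d̄ = (0.56+0.44)/2 = 0.5, v̄ = (0.60+0.64)/2 = 0.62 → q = 7.5×0.5×0.62 = 2.325 m³/s
Panel 3-4: Δb = 4 m, d̄ = (0.44+0.56)/2 = 0.5, v̄ = (0.64+0.73)/2 = 0.685 → q = 4×0.5×0.685 = 1.370 m³/s
Panel 4-5: Δb = 4.3 m, d̄ = (0.56+0.41)/2 = 0.485, v̄ = (0.73+0.57)/2 = 0.65 → q = 4.3×0.485×0.65 = 1.356 m³/s
Panel 5-6: Δb = 1.7 m, d̄ = (0.41+0.30)/2 = 0.355, v̄ = (0.57+0.48)/2 = 0.525 → q = 1.7×0.355×0.525 = 0.3168 m³/s
Panel 6-7: Δb = 2.2 m, d̄ = (0.30+0.12)/2 = 0.21, v̄ = (0.48+0.23)/2 = 0.355 → q = 2.2×0.21×0.355 = 0.1640 m³/s
Q = Σ q = 7.123 m³/s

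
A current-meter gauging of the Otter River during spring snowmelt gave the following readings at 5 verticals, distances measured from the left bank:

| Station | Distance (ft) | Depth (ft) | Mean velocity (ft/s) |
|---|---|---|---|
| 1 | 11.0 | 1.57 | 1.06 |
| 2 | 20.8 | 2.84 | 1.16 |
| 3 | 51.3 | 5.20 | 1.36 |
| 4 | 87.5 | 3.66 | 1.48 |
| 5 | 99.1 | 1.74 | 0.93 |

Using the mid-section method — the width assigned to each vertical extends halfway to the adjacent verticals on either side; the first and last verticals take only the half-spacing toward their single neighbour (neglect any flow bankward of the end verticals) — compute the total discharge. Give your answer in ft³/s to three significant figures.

w_1 = (20.8 − 11.0)/2 = 4.9 ft; q_1 = 1.06 × 1.57 × 4.9 = 8.155 ft³/s
w_2 = (51.3 − 11.0)/2 = 20.15 ft; q_2 = 1.16 × 2.84 × 20.15 = 66.38 ft³/s
w_3 = (87.5 − 20.8)/2 = 33.35 ft; q_3 = 1.36 × 5.20 × 33.35 = 235.9 ft³/s
w_4 = (99.1 − 51.3)/2 = 23.9 ft; q_4 = 1.48 × 3.66 × 23.9 = 129.5 ft³/s
w_5 = (99.1 − 87.5)/2 = 5.8 ft; q_5 = 0.93 × 1.74 × 5.8 = 9.386 ft³/s
Q = Σ qᵢ = 449.2 ft³/s

449 ft³/s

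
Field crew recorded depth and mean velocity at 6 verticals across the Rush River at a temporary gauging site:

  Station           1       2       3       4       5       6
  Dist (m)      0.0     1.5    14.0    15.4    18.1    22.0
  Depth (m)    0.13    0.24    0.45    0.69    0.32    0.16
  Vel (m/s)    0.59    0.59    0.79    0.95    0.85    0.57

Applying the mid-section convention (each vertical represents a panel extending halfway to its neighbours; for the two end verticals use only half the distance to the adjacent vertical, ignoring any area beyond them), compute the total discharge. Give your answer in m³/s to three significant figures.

5.94 m³/s

w_1 = (1.5 − 0.0)/2 = 0.75 m; q_1 = 0.59 × 0.13 × 0.75 = 0.05753 m³/s
w_2 = (14.0 − 0.0)/2 = 7 m; q_2 = 0.59 × 0.24 × 7 = 0.9912 m³/s
w_3 = (15.4 − 1.5)/2 = 6.95 m; q_3 = 0.79 × 0.45 × 6.95 = 2.471 m³/s
w_4 = (18.1 − 14.0)/2 = 2.05 m; q_4 = 0.95 × 0.69 × 2.05 = 1.344 m³/s
w_5 = (22.0 − 15.4)/2 = 3.3 m; q_5 = 0.85 × 0.32 × 3.3 = 0.8976 m³/s
w_6 = (22.0 − 18.1)/2 = 1.95 m; q_6 = 0.57 × 0.16 × 1.95 = 0.1778 m³/s
Q = Σ qᵢ = 5.939 m³/s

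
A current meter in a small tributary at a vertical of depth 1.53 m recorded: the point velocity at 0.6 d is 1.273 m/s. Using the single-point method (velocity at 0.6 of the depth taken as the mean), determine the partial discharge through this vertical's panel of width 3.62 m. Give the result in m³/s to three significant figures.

v̄ = v₀.₆ = 1.273 m/s
q = v̄ × d × w = 1.273 × 1.53 × 3.62 = 7.051 m³/s

7.05 m³/s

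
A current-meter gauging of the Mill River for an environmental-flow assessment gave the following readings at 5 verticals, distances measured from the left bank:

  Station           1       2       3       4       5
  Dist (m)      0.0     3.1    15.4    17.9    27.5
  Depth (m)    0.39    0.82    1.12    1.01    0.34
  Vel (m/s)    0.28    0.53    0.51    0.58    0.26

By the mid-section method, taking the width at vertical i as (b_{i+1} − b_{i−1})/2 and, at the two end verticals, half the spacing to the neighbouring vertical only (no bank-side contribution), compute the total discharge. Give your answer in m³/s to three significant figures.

w_1 = (3.1 − 0.0)/2 = 1.55 m; q_1 = 0.28 × 0.39 × 1.55 = 0.1693 m³/s
w_2 = (15.4 − 0.0)/2 = 7.7 m; q_2 = 0.53 × 0.82 × 7.7 = 3.346 m³/s
w_3 = (17.9 − 3.1)/2 = 7.4 m; q_3 = 0.51 × 1.12 × 7.4 = 4.227 m³/s
w_4 = (27.5 − 15.4)/2 = 6.05 m; q_4 = 0.58 × 1.01 × 6.05 = 3.544 m³/s
w_5 = (27.5 − 17.9)/2 = 4.8 m; q_5 = 0.26 × 0.34 × 4.8 = 0.4243 m³/s
Q = Σ qᵢ = 11.71 m³/s

11.7 m³/s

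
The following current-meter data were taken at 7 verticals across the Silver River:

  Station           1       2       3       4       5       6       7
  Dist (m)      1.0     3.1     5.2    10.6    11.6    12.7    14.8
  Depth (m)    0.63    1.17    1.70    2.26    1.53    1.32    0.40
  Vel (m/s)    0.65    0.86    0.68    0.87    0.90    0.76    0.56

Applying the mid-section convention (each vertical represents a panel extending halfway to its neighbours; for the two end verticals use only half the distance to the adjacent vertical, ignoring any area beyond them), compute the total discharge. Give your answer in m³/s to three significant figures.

w_1 = (3.1 − 1.0)/2 = 1.05 m; q_1 = 0.65 × 0.63 × 1.05 = 0.4300 m³/s
w_2 = (5.2 − 1.0)/2 = 2.1 m; q_2 = 0.86 × 1.17 × 2.1 = 2.113 m³/s
w_3 = (10.6 − 3.1)/2 = 3.75 m; q_3 = 0.68 × 1.70 × 3.75 = 4.335 m³/s
w_4 = (11.6 − 5.2)/2 = 3.2 m; q_4 = 0.87 × 2.26 × 3.2 = 6.292 m³/s
w_5 = (12.7 − 10.6)/2 = 1.05 m; q_5 = 0.90 × 1.53 × 1.05 = 1.446 m³/s
w_6 = (14.8 − 11.6)/2 = 1.6 m; q_6 = 0.76 × 1.32 × 1.6 = 1.605 m³/s
w_7 = (14.8 − 12.7)/2 = 1.05 m; q_7 = 0.56 × 0.40 × 1.05 = 0.2352 m³/s
Q = Σ qᵢ = 16.46 m³/s

16.5 m³/s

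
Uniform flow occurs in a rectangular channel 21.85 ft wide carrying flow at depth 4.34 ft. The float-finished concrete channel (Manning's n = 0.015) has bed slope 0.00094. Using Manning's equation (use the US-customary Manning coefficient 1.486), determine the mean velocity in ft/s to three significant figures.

6.47 ft/s

A = b·y = 21.85 × 4.34 = 94.83 ft²
P = b + 2y = 21.85 + 2×4.34 = 30.53 ft
R = A/P = 94.83/30.53 = 3.106 ft
Q = (1.486/n)·A·R^(2/3)·S^(1/2) = (1.486/0.015) × 94.83 × 3.106^(2/3) × 0.00094^(1/2) = 613.2 ft³/s
V = Q/A = 613.2/94.83 = 6.466 ft/s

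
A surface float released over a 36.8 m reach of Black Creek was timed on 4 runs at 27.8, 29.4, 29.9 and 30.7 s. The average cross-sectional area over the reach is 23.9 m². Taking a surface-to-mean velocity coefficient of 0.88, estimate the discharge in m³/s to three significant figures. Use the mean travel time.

t̄ = (27.8 + 29.4 + 29.9 + 30.7) / 4 = 29.45 s
v_surface = L / t̄ = 36.8 / 29.45 = 1.250 m/s
v_mean = 0.88 × 1.250 = 1.100 m/s
Q = A × v_mean = 23.9 × 1.100 = 26.28 m³/s

26.3 m³/s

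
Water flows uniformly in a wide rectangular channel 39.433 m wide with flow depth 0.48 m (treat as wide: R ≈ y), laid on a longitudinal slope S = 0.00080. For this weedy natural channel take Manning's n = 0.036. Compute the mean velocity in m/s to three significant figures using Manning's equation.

0.482 m/s

A = b·y = 39.433 × 0.48 = 18.93 m²
Wide channel: R ≈ y = 0.48 m
Q = (1/n)·A·R^(2/3)·S^(1/2) = (1/0.036) × 18.93 × 0.4800^(2/3) × 0.00080^(1/2) = 9.117 m³/s
V = Q/A = 9.117/18.93 = 0.4817 m/s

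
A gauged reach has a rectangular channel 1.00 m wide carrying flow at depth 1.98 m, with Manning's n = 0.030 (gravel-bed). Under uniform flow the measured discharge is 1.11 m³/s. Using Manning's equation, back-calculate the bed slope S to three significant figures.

A = b·y = 1.00 × 1.98 = 1.980 m²
P = b + 2y = 1.00 + 2×1.98 = 4.960 m
R = A/P = 1.980/4.960 = 0.3992 m
S = (Q·n / (1·A·R^(2/3)))² = (1.11×0.030 / (1×1.980×0.5422))² = 0.0009623

0.000962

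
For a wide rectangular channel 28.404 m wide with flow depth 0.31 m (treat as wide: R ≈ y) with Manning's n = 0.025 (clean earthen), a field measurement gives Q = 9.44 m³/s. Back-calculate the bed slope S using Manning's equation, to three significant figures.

0.00342

A = b·y = 28.404 × 0.31 = 8.805 m²
Wide channel: R ≈ y = 0.31 m
S = (Q·n / (1·A·R^(2/3)))² = (9.44×0.025 / (1×8.805×0.4580))² = 0.003424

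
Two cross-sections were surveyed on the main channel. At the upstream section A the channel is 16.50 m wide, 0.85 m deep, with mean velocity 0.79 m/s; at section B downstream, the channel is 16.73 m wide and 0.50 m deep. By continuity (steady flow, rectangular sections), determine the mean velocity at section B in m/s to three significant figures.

Q = A₁V₁ = (16.50×0.85) × 0.79 = 11.08 m³/s
A₂ = 16.73 × 0.50 = 8.365 m²
V₂ = Q/A₂ = 11.08/8.365 = 1.325 m/s

1.32 m/s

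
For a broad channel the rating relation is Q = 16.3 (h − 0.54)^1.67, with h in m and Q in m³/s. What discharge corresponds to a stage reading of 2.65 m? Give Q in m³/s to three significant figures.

Q = 16.3 × (2.65 − 0.54)^1.67 = 16.3 × 2.11^1.67 = 56.72 m³/s

56.7 m³/s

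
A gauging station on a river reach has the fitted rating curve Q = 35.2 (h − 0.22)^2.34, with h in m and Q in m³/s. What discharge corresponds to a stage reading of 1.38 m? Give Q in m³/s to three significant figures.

49.8 m³/s

Q = 35.2 × (1.38 − 0.22)^2.34 = 35.2 × 1.16^2.34 = 49.82 m³/s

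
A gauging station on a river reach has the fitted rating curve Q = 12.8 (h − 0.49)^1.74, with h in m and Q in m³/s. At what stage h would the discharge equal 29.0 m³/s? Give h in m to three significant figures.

h − h₀ = (Q/C)^(1/b) = (29.0/12.8)^(1/1.74) = 1.600 m
h = 0.49 + 1.600 = 2.090 m

2.09 m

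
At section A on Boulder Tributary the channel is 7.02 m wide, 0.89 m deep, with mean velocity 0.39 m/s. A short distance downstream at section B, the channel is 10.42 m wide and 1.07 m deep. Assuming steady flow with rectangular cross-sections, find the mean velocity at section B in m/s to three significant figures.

Q = A₁V₁ = (7.02×0.89) × 0.39 = 2.437 m³/s
A₂ = 10.42 × 1.07 = 11.15 m²
V₂ = Q/A₂ = 2.437/11.15 = 0.2185 m/s

0.219 m/s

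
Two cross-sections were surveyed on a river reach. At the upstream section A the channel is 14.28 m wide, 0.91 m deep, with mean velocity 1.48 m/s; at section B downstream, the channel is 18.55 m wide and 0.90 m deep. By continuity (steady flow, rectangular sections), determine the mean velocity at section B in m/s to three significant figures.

Q = A₁V₁ = (14.28×0.91) × 1.48 = 19.23 m³/s
A₂ = 18.55 × 0.90 = 16.70 m²
V₂ = Q/A₂ = 19.23/16.70 = 1.152 m/s

1.15 m/s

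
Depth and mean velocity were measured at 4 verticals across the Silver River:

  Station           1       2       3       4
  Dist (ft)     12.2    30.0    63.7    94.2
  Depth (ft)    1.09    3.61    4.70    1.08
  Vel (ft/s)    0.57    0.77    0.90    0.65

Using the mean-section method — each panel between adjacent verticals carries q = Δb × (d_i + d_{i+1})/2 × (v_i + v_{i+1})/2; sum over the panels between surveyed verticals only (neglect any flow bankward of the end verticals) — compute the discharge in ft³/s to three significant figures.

Panel 1-2: Δb = 17.8 ft, d̄ = (1.09+3.61)/2 = 2.35, v̄ = (0.57+0.77)/2 = 0.67 → q = 17.8×2.35×0.67 = 28.03 ft³/s
Panel 2-3: Δb = 33.7 ft, d̄ = (3.61+4.70)/2 = 4.155, v̄ = (0.77+0.90)/2 = 0.835 → q = 33.7×4.155×0.835 = 116.9 ft³/s
Panel 3-4: Δb = 30.5 ft, d̄ = (4.70+1.08)/2 = 2.89, v̄ = (0.90+0.65)/2 = 0.775 → q = 30.5×2.89×0.775 = 68.31 ft³/s
Q = Σ q = 213.3 ft³/s

213 ft³/s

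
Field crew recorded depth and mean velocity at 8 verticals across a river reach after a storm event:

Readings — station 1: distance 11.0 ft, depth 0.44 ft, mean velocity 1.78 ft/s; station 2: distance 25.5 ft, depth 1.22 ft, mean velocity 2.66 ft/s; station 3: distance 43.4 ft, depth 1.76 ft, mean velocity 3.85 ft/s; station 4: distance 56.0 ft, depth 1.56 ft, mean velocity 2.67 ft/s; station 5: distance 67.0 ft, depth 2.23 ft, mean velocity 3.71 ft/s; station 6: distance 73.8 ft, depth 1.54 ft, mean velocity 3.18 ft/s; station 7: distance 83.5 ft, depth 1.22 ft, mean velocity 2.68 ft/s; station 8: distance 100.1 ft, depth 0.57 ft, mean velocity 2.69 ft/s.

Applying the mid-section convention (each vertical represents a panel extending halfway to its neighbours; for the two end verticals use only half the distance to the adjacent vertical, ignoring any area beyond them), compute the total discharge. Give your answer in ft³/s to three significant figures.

380 ft³/s

w_1 = (25.5 − 11.0)/2 = 7.25 ft; q_1 = 1.78 × 0.44 × 7.25 = 5.678 ft³/s
w_2 = (43.4 − 11.0)/2 = 16.2 ft; q_2 = 2.66 × 1.22 × 16.2 = 52.57 ft³/s
w_3 = (56.0 − 25.5)/2 = 15.25 ft; q_3 = 3.85 × 1.76 × 15.25 = 103.3 ft³/s
w_4 = (67.0 − 43.4)/2 = 11.8 ft; q_4 = 2.67 × 1.56 × 11.8 = 49.15 ft³/s
w_5 = (73.8 − 56.0)/2 = 8.9 ft; q_5 = 3.71 × 2.23 × 8.9 = 73.63 ft³/s
w_6 = (83.5 − 67.0)/2 = 8.25 ft; q_6 = 3.18 × 1.54 × 8.25 = 40.40 ft³/s
w_7 = (100.1 − 73.8)/2 = 13.15 ft; q_7 = 2.68 × 1.22 × 13.15 = 43.00 ft³/s
w_8 = (100.1 − 83.5)/2 = 8.3 ft; q_8 = 2.69 × 0.57 × 8.3 = 12.73 ft³/s
Q = Σ qᵢ = 380.5 ft³/s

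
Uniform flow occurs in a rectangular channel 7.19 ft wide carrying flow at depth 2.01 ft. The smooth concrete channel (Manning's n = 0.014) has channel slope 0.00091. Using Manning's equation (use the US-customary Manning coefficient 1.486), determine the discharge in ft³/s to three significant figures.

54.8 ft³/s

A = b·y = 7.19 × 2.01 = 14.45 ft²
P = b + 2y = 7.19 + 2×2.01 = 11.21 ft
R = A/P = 14.45/11.21 = 1.289 ft
Q = (1.486/n)·A·R^(2/3)·S^(1/2) = (1.486/0.014) × 14.45 × 1.289^(2/3) × 0.00091^(1/2) = 54.81 ft³/s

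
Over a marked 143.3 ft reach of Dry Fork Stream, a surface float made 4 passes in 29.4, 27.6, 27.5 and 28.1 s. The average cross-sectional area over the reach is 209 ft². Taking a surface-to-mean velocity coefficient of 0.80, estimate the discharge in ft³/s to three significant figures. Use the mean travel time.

t̄ = (29.4 + 27.6 + 27.5 + 28.1) / 4 = 28.15 s
v_surface = L / t̄ = 143.3 / 28.15 = 5.091 ft/s
v_mean = 0.80 × 5.091 = 4.072 ft/s
Q = A × v_mean = 209 × 4.072 = 851.1 ft³/s

851 ft³/s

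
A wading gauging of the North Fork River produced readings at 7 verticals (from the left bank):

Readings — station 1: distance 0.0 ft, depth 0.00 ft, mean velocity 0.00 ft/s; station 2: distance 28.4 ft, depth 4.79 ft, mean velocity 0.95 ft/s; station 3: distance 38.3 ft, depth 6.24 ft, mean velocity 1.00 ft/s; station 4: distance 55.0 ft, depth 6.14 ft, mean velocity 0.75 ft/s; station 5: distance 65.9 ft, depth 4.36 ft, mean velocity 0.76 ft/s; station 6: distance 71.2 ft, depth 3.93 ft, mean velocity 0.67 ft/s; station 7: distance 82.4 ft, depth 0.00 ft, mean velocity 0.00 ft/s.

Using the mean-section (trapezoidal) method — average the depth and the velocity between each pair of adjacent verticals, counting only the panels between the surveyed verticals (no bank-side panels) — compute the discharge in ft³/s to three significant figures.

Panel 1-2: Δb = 28.4 ft, d̄ = (0.00+4.79)/2 = 2.395, v̄ = (0.00+0.95)/2 = 0.475 → q = 28.4×2.395×0.475 = 32.31 ft³/s
Panel 2-3: Δb = 9.9 ft, d̄ = (4.79+6.24)/2 = 5.515, v̄ = (0.95+1.00)/2 = 0.975 → q = 9.9×5.515×0.975 = 53.23 ft³/s
Panel 3-4: Δb = 16.7 ft, d̄ = (6.24+6.14)/2 = 6.19, v̄ = (1.00+0.75)/2 = 0.875 → q = 16.7×6.19×0.875 = 90.45 ft³/s
Panel 4-5: Δb = 10.9 ft, d̄ = (6.14+4.36)/2 = 5.25, v̄ = (0.75+0.76)/2 = 0.755 → q = 10.9×5.25×0.755 = 43.20 ft³/s
Panel 5-6: Δb = 5.3 ft, d̄ = (4.36+3.93)/2 = 4.145, v̄ = (0.76+0.67)/2 = 0.715 → q = 5.3×4.145×0.715 = 15.71 ft³/s
Panel 6-7: Δb = 11.2 ft, d̄ = (3.93+0.00)/2 = 1.965, v̄ = (0.67+0.00)/2 = 0.335 → q = 11.2×1.965×0.335 = 7.373 ft³/s
Q = Σ q = 242.3 ft³/s

242 ft³/s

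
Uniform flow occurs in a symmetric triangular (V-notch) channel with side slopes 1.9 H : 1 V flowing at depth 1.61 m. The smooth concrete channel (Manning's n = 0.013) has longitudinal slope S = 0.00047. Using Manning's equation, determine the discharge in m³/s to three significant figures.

A = z·y² = 1.9×1.61² = 4.925 m²
P = 2y√(1+z²) = 2×1.61×√(1+1.9²) = 6.914 m
R = A/P = 4.925/6.914 = 0.7124 m
Q = (1/n)·A·R^(2/3)·S^(1/2) = (1/0.013) × 4.925 × 0.7124^(2/3) × 0.00047^(1/2) = 6.551 m³/s

6.55 m³/s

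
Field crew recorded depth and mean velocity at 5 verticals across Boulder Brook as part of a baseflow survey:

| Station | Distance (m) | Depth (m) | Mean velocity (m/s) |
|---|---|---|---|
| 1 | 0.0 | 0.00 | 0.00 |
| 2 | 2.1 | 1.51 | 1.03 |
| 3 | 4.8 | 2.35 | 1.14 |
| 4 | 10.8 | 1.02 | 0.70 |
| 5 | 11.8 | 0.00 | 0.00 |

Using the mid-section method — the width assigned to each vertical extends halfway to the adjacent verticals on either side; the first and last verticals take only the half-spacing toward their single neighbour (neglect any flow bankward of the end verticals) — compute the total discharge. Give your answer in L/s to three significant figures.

w_2 = (4.8 − 0.0)/2 = 2.4 m; q_2 = 1.03 × 1.51 × 2.4 = 3.733 m³/s
w_3 = (10.8 − 2.1)/2 = 4.35 m; q_3 = 1.14 × 2.35 × 4.35 = 11.65 m³/s
w_4 = (11.8 − 4.8)/2 = 3.5 m; q_4 = 0.70 × 1.02 × 3.5 = 2.499 m³/s
Stations 1, 5 contribute zero (depth or velocity is 0).
Q = Σ qᵢ = 17.89 m³/s
= 17.89 × 1000 = 17890 L/s

17900 L/s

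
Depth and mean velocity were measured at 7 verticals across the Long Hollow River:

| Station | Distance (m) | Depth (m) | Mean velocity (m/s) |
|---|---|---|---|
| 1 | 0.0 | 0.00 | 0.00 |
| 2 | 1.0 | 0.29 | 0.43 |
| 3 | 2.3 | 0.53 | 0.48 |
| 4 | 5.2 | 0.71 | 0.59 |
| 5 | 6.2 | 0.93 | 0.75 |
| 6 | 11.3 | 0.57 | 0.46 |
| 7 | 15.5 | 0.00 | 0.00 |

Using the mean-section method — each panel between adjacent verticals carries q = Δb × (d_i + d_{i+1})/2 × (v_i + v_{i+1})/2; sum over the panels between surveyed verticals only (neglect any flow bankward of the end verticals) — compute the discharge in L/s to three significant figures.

4370 L/s

Panel 1-2: Δb = 1 m, d̄ = (0.00+0.29)/2 = 0.145, v̄ = (0.00+0.43)/2 = 0.215 → q = 1×0.145×0.215 = 0.03118 m³/s
Panel 2-3: Δb = 1.3 m, d̄ = (0.29+0.53)/2 = 0.41, v̄ = (0.43+0.48)/2 = 0.455 → q = 1.3×0.41×0.455 = 0.2425 m³/s
Panel 3-4: Δb = 2.9 m, d̄ = (0.53+0.71)/2 = 0.62, v̄ = (0.48+0.59)/2 = 0.535 → q = 2.9×0.62×0.535 = 0.9619 m³/s
Panel 4-5: Δb = 1 m, d̄ = (0.71+0.93)/2 = 0.82, v̄ = (0.59+0.75)/2 = 0.67 → q = 1×0.82×0.67 = 0.5494 m³/s
Panel 5-6: Δb = 5.1 m, d̄ = (0.93+0.57)/2 = 0.75, v̄ = (0.75+0.46)/2 = 0.605 → q = 5.1×0.75×0.605 = 2.314 m³/s
Panel 6-7: Δb = 4.2 m, d̄ = (0.57+0.00)/2 = 0.285, v̄ = (0.46+0.00)/2 = 0.23 → q = 4.2×0.285×0.23 = 0.2753 m³/s
Q = Σ q = 4.374 m³/s
= 4.374 × 1000 = 4374 L/s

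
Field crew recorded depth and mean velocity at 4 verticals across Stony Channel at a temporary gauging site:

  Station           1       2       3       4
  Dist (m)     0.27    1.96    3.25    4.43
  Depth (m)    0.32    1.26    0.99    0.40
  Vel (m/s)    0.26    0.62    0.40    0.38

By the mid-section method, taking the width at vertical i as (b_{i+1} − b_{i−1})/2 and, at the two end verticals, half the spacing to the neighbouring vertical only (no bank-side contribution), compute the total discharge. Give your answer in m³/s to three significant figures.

w_1 = (1.96 − 0.27)/2 = 0.845 m; q_1 = 0.26 × 0.32 × 0.845 = 0.07030 m³/s
w_2 = (3.25 − 0.27)/2 = 1.49 m; q_2 = 0.62 × 1.26 × 1.49 = 1.164 m³/s
w_3 = (4.43 − 1.96)/2 = 1.235 m; q_3 = 0.40 × 0.99 × 1.235 = 0.4891 m³/s
w_4 = (4.43 − 3.25)/2 = 0.59 m; q_4 = 0.38 × 0.40 × 0.59 = 0.08968 m³/s
Q = Σ qᵢ = 1.813 m³/s

1.81 m³/s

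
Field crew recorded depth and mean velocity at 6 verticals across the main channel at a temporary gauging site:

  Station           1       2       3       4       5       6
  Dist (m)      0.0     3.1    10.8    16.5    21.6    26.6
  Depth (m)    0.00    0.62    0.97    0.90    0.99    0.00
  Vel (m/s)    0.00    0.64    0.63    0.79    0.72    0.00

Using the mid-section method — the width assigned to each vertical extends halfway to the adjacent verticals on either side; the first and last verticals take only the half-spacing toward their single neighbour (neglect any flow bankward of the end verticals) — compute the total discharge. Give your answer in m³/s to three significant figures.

13.7 m³/s

w_2 = (10.8 − 0.0)/2 = 5.4 m; q_2 = 0.64 × 0.62 × 5.4 = 2.143 m³/s
w_3 = (16.5 − 3.1)/2 = 6.7 m; q_3 = 0.63 × 0.97 × 6.7 = 4.094 m³/s
w_4 = (21.6 − 10.8)/2 = 5.4 m; q_4 = 0.79 × 0.90 × 5.4 = 3.839 m³/s
w_5 = (26.6 − 16.5)/2 = 5.05 m; q_5 = 0.72 × 0.99 × 5.05 = 3.600 m³/s
Stations 1, 6 contribute zero (depth or velocity is 0).
Q = Σ qᵢ = 13.68 m³/s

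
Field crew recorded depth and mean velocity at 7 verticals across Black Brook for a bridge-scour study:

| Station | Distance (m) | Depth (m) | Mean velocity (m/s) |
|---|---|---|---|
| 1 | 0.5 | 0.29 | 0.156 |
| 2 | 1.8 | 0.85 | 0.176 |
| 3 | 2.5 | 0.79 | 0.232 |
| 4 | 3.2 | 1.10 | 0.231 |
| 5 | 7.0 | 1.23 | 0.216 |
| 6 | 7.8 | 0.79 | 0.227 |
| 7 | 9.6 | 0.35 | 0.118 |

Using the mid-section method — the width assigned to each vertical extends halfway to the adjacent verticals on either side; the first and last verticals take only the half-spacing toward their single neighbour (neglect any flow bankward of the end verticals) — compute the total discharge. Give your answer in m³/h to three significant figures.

w_1 = (1.8 − 0.5)/2 = 0.65 m; q_1 = 0.156 × 0.29 × 0.65 = 0.02941 m³/s
w_2 = (2.5 − 0.5)/2 = 1 m; q_2 = 0.176 × 0.85 × 1 = 0.1496 m³/s
w_3 = (3.2 − 1.8)/2 = 0.7 m; q_3 = 0.232 × 0.79 × 0.7 = 0.1283 m³/s
w_4 = (7.0 − 2.5)/2 = 2.25 m; q_4 = 0.231 × 1.10 × 2.25 = 0.5717 m³/s
w_5 = (7.8 − 3.2)/2 = 2.3 m; q_5 = 0.216 × 1.23 × 2.3 = 0.6111 m³/s
w_6 = (9.6 − 7.0)/2 = 1.3 m; q_6 = 0.227 × 0.79 × 1.3 = 0.2331 m³/s
w_7 = (9.6 − 7.8)/2 = 0.9 m; q_7 = 0.118 × 0.35 × 0.9 = 0.03717 m³/s
Q = Σ qᵢ = 1.760 m³/s
= 1.760 × 3600 = 6337 m³/h

6340 m³/h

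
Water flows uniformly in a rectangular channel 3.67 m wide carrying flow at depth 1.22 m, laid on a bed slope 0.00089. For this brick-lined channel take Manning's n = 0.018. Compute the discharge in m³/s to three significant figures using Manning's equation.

6.03 m³/s

A = b·y = 3.67 × 1.22 = 4.477 m²
P = b + 2y = 3.67 + 2×1.22 = 6.110 m
R = A/P = 4.477/6.110 = 0.7328 m
Q = (1/n)·A·R^(2/3)·S^(1/2) = (1/0.018) × 4.477 × 0.7328^(2/3) × 0.00089^(1/2) = 6.032 m³/s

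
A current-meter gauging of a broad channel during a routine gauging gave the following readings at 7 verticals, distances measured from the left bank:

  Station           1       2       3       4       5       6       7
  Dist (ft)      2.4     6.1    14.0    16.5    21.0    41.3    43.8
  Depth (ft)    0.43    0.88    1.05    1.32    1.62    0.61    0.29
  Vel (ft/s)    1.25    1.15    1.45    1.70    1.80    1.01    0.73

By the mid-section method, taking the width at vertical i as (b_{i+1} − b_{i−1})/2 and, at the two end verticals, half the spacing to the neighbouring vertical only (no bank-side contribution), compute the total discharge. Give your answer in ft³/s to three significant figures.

66.1 ft³/s

w_1 = (6.1 − 2.4)/2 = 1.85 ft; q_1 = 1.25 × 0.43 × 1.85 = 0.9944 ft³/s
w_2 = (14.0 − 2.4)/2 = 5.8 ft; q_2 = 1.15 × 0.88 × 5.8 = 5.870 ft³/s
w_3 = (16.5 − 6.1)/2 = 5.2 ft; q_3 = 1.45 × 1.05 × 5.2 = 7.917 ft³/s
w_4 = (21.0 − 14.0)/2 = 3.5 ft; q_4 = 1.70 × 1.32 × 3.5 = 7.854 ft³/s
w_5 = (41.3 − 16.5)/2 = 12.4 ft; q_5 = 1.80 × 1.62 × 12.4 = 36.16 ft³/s
w_6 = (43.8 − 21.0)/2 = 11.4 ft; q_6 = 1.01 × 0.61 × 11.4 = 7.024 ft³/s
w_7 = (43.8 − 41.3)/2 = 1.25 ft; q_7 = 0.73 × 0.29 × 1.25 = 0.2646 ft³/s
Q = Σ qᵢ = 66.08 ft³/s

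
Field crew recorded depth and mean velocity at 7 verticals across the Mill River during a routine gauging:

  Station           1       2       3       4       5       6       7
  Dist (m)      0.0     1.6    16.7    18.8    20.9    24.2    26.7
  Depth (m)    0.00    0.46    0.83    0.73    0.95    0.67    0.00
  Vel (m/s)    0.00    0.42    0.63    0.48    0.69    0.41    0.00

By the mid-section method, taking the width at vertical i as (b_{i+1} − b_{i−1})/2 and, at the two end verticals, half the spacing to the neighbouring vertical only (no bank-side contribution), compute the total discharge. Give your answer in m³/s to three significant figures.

9.41 m³/s

w_2 = (16.7 − 0.0)/2 = 8.35 m; q_2 = 0.42 × 0.46 × 8.35 = 1.613 m³/s
w_3 = (18.8 − 1.6)/2 = 8.6 m; q_3 = 0.63 × 0.83 × 8.6 = 4.497 m³/s
w_4 = (20.9 − 16.7)/2 = 2.1 m; q_4 = 0.48 × 0.73 × 2.1 = 0.7358 m³/s
w_5 = (24.2 − 18.8)/2 = 2.7 m; q_5 = 0.69 × 0.95 × 2.7 = 1.770 m³/s
w_6 = (26.7 − 20.9)/2 = 2.9 m; q_6 = 0.41 × 0.67 × 2.9 = 0.7966 m³/s
Stations 1, 7 contribute zero (depth or velocity is 0).
Q = Σ qᵢ = 9.412 m³/s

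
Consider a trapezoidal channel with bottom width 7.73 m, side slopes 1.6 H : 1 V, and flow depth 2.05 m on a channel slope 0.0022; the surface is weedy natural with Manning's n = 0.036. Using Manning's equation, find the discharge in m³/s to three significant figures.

37.8 m³/s

A = (b + z·y)·y = (7.73 + 1.6×2.05)×2.05 = 22.57 m²
P = b + 2y√(1+z²) = 7.73 + 2×2.05×√(1+1.6²) = 15.47 m
R = A/P = 22.57/15.47 = 1.459 m
Q = (1/n)·A·R^(2/3)·S^(1/2) = (1/0.036) × 22.57 × 1.459^(2/3) × 0.0022^(1/2) = 37.84 m³/s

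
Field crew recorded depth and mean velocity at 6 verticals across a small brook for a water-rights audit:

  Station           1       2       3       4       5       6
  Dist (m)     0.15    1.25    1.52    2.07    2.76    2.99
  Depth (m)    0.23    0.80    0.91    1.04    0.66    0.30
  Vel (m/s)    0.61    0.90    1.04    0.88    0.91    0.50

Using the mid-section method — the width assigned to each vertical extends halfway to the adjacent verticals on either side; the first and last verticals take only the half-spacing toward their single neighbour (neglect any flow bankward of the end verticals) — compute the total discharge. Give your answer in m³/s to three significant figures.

w_1 = (1.25 − 0.15)/2 = 0.55 m; q_1 = 0.61 × 0.23 × 0.55 = 0.07717 m³/s
w_2 = (1.52 − 0.15)/2 = 0.685 m; q_2 = 0.90 × 0.80 × 0.685 = 0.4932 m³/s
w_3 = (2.07 − 1.25)/2 = 0.41 m; q_3 = 1.04 × 0.91 × 0.41 = 0.3880 m³/s
w_4 = (2.76 − 1.52)/2 = 0.62 m; q_4 = 0.88 × 1.04 × 0.62 = 0.5674 m³/s
w_5 = (2.99 − 2.07)/2 = 0.46 m; q_5 = 0.91 × 0.66 × 0.46 = 0.2763 m³/s
w_6 = (2.99 − 2.76)/2 = 0.115 m; q_6 = 0.50 × 0.30 × 0.115 = 0.01725 m³/s
Q = Σ qᵢ = 1.819 m³/s

1.82 m³/s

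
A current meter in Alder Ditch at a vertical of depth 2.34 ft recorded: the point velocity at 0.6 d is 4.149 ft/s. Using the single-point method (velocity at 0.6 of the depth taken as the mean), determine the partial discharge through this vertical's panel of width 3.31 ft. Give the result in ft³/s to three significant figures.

32.1 ft³/s

v̄ = v₀.₆ = 4.149 ft/s
q = v̄ × d × w = 4.149 × 2.34 × 3.31 = 32.14 ft³/s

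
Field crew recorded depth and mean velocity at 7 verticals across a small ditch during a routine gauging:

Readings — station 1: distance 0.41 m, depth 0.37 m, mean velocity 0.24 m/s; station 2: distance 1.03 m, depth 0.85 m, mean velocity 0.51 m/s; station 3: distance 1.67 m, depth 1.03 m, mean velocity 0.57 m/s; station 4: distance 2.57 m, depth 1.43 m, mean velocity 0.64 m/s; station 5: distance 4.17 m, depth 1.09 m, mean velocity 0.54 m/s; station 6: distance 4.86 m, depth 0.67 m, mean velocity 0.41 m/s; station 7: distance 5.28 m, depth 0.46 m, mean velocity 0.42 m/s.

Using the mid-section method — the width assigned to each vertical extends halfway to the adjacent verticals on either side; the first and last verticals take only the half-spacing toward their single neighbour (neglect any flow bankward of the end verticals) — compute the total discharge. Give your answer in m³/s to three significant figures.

w_1 = (1.03 − 0.41)/2 = 0.31 m; q_1 = 0.24 × 0.37 × 0.31 = 0.02753 m³/s
w_2 = (1.67 − 0.41)/2 = 0.63 m; q_2 = 0.51 × 0.85 × 0.63 = 0.2731 m³/s
w_3 = (2.57 − 1.03)/2 = 0.77 m; q_3 = 0.57 × 1.03 × 0.77 = 0.4521 m³/s
w_4 = (4.17 − 1.67)/2 = 1.25 m; q_4 = 0.64 × 1.43 × 1.25 = 1.144 m³/s
w_5 = (4.86 − 2.57)/2 = 1.145 m; q_5 = 0.54 × 1.09 × 1.145 = 0.6739 m³/s
w_6 = (5.28 − 4.17)/2 = 0.555 m; q_6 = 0.41 × 0.67 × 0.555 = 0.1525 m³/s
w_7 = (5.28 − 4.86)/2 = 0.21 m; q_7 = 0.42 × 0.46 × 0.21 = 0.04057 m³/s
Q = Σ qᵢ = 2.764 m³/s

2.76 m³/s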